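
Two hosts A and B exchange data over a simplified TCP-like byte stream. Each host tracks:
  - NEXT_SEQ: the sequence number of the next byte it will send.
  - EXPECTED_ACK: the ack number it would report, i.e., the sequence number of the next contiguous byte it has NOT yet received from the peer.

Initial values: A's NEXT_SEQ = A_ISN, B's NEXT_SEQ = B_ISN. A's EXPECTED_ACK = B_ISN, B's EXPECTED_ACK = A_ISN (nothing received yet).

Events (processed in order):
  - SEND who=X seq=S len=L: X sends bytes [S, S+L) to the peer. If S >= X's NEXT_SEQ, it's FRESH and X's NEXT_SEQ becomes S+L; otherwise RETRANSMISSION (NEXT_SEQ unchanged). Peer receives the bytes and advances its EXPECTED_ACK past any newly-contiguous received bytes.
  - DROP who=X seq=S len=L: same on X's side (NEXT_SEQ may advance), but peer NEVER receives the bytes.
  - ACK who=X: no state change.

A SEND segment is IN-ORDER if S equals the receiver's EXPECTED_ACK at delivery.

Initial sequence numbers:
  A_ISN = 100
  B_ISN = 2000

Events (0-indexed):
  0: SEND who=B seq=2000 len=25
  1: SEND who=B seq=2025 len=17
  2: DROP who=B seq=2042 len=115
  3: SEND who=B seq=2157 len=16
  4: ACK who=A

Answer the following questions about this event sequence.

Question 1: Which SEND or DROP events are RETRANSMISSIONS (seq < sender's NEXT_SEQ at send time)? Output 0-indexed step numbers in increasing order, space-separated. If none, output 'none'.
Step 0: SEND seq=2000 -> fresh
Step 1: SEND seq=2025 -> fresh
Step 2: DROP seq=2042 -> fresh
Step 3: SEND seq=2157 -> fresh

Answer: none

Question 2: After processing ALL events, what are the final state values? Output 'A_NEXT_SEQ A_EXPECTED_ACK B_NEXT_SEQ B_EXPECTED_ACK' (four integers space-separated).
After event 0: A_seq=100 A_ack=2025 B_seq=2025 B_ack=100
After event 1: A_seq=100 A_ack=2042 B_seq=2042 B_ack=100
After event 2: A_seq=100 A_ack=2042 B_seq=2157 B_ack=100
After event 3: A_seq=100 A_ack=2042 B_seq=2173 B_ack=100
After event 4: A_seq=100 A_ack=2042 B_seq=2173 B_ack=100

Answer: 100 2042 2173 100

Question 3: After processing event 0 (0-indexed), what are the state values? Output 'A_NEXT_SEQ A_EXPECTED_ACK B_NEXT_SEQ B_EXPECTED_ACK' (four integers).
After event 0: A_seq=100 A_ack=2025 B_seq=2025 B_ack=100

100 2025 2025 100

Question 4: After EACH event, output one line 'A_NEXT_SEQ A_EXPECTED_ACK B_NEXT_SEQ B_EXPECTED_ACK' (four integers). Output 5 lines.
100 2025 2025 100
100 2042 2042 100
100 2042 2157 100
100 2042 2173 100
100 2042 2173 100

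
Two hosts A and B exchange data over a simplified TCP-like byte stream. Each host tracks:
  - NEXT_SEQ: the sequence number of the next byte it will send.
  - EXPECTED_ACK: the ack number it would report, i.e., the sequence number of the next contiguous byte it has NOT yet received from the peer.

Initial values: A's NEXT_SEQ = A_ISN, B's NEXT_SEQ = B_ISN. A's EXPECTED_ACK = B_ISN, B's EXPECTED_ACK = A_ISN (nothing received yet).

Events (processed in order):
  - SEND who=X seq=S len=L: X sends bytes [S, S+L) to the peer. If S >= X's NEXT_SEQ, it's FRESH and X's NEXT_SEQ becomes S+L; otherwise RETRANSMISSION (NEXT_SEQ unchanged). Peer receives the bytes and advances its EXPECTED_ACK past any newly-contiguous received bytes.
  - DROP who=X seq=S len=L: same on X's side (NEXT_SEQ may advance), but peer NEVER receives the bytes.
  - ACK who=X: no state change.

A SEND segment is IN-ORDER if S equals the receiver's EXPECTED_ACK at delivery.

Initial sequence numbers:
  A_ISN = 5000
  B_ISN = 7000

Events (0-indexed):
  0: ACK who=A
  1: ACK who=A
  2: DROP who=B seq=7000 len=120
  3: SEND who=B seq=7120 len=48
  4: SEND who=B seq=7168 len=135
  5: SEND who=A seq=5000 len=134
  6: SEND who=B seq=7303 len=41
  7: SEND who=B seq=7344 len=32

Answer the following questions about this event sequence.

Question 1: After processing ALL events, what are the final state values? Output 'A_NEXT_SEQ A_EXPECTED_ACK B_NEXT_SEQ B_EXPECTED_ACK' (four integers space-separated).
Answer: 5134 7000 7376 5134

Derivation:
After event 0: A_seq=5000 A_ack=7000 B_seq=7000 B_ack=5000
After event 1: A_seq=5000 A_ack=7000 B_seq=7000 B_ack=5000
After event 2: A_seq=5000 A_ack=7000 B_seq=7120 B_ack=5000
After event 3: A_seq=5000 A_ack=7000 B_seq=7168 B_ack=5000
After event 4: A_seq=5000 A_ack=7000 B_seq=7303 B_ack=5000
After event 5: A_seq=5134 A_ack=7000 B_seq=7303 B_ack=5134
After event 6: A_seq=5134 A_ack=7000 B_seq=7344 B_ack=5134
After event 7: A_seq=5134 A_ack=7000 B_seq=7376 B_ack=5134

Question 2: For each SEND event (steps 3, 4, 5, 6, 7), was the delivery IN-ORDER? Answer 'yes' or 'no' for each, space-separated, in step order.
Step 3: SEND seq=7120 -> out-of-order
Step 4: SEND seq=7168 -> out-of-order
Step 5: SEND seq=5000 -> in-order
Step 6: SEND seq=7303 -> out-of-order
Step 7: SEND seq=7344 -> out-of-order

Answer: no no yes no no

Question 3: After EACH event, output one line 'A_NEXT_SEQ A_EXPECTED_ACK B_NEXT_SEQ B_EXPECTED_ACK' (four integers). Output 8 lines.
5000 7000 7000 5000
5000 7000 7000 5000
5000 7000 7120 5000
5000 7000 7168 5000
5000 7000 7303 5000
5134 7000 7303 5134
5134 7000 7344 5134
5134 7000 7376 5134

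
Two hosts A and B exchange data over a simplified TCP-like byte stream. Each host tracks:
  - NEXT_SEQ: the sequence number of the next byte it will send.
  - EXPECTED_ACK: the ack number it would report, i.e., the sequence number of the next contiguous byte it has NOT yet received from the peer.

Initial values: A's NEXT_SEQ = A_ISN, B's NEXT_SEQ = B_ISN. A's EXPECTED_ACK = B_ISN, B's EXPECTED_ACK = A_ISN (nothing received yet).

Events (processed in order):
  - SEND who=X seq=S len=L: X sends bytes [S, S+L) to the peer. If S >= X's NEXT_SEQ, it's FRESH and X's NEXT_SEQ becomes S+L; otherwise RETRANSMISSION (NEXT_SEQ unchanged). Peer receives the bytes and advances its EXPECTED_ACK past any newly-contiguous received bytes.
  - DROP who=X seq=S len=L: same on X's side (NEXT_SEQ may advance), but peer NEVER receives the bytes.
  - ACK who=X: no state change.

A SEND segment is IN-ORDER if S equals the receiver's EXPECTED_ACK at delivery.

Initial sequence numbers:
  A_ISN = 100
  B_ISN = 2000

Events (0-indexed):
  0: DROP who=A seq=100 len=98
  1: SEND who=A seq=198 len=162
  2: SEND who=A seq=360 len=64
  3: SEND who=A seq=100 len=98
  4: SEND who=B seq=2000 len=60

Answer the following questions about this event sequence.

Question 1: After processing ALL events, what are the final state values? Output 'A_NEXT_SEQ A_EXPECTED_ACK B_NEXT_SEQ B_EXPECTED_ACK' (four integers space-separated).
Answer: 424 2060 2060 424

Derivation:
After event 0: A_seq=198 A_ack=2000 B_seq=2000 B_ack=100
After event 1: A_seq=360 A_ack=2000 B_seq=2000 B_ack=100
After event 2: A_seq=424 A_ack=2000 B_seq=2000 B_ack=100
After event 3: A_seq=424 A_ack=2000 B_seq=2000 B_ack=424
After event 4: A_seq=424 A_ack=2060 B_seq=2060 B_ack=424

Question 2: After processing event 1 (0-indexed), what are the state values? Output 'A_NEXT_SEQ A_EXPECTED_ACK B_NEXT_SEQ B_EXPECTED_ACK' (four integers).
After event 0: A_seq=198 A_ack=2000 B_seq=2000 B_ack=100
After event 1: A_seq=360 A_ack=2000 B_seq=2000 B_ack=100

360 2000 2000 100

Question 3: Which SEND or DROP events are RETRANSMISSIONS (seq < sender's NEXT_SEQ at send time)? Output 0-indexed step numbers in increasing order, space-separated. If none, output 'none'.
Step 0: DROP seq=100 -> fresh
Step 1: SEND seq=198 -> fresh
Step 2: SEND seq=360 -> fresh
Step 3: SEND seq=100 -> retransmit
Step 4: SEND seq=2000 -> fresh

Answer: 3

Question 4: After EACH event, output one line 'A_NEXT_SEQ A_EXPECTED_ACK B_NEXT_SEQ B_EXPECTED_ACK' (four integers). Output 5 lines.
198 2000 2000 100
360 2000 2000 100
424 2000 2000 100
424 2000 2000 424
424 2060 2060 424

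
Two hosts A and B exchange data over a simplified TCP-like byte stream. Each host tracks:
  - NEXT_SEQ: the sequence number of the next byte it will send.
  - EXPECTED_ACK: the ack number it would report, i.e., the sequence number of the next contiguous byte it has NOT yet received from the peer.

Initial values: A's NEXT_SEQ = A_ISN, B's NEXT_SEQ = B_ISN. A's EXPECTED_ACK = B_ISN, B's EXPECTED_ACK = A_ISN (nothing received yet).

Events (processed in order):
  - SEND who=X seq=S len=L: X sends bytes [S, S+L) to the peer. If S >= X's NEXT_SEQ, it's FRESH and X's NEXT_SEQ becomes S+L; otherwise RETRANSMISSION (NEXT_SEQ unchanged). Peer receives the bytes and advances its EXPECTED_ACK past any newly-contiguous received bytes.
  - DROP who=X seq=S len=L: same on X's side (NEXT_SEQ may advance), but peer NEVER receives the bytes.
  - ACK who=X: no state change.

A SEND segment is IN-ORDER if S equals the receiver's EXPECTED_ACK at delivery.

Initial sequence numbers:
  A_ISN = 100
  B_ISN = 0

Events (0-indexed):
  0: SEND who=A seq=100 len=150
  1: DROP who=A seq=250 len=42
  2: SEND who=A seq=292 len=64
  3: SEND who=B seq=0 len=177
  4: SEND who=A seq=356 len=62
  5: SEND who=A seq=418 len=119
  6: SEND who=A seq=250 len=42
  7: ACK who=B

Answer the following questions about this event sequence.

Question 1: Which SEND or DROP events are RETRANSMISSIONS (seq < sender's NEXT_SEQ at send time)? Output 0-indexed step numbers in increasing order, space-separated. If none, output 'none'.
Step 0: SEND seq=100 -> fresh
Step 1: DROP seq=250 -> fresh
Step 2: SEND seq=292 -> fresh
Step 3: SEND seq=0 -> fresh
Step 4: SEND seq=356 -> fresh
Step 5: SEND seq=418 -> fresh
Step 6: SEND seq=250 -> retransmit

Answer: 6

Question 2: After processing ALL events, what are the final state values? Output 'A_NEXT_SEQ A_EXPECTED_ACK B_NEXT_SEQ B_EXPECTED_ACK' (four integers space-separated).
After event 0: A_seq=250 A_ack=0 B_seq=0 B_ack=250
After event 1: A_seq=292 A_ack=0 B_seq=0 B_ack=250
After event 2: A_seq=356 A_ack=0 B_seq=0 B_ack=250
After event 3: A_seq=356 A_ack=177 B_seq=177 B_ack=250
After event 4: A_seq=418 A_ack=177 B_seq=177 B_ack=250
After event 5: A_seq=537 A_ack=177 B_seq=177 B_ack=250
After event 6: A_seq=537 A_ack=177 B_seq=177 B_ack=537
After event 7: A_seq=537 A_ack=177 B_seq=177 B_ack=537

Answer: 537 177 177 537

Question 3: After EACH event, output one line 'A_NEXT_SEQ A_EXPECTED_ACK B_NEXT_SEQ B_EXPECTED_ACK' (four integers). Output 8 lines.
250 0 0 250
292 0 0 250
356 0 0 250
356 177 177 250
418 177 177 250
537 177 177 250
537 177 177 537
537 177 177 537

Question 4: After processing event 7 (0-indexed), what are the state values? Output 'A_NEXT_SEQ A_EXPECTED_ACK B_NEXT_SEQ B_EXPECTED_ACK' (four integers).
After event 0: A_seq=250 A_ack=0 B_seq=0 B_ack=250
After event 1: A_seq=292 A_ack=0 B_seq=0 B_ack=250
After event 2: A_seq=356 A_ack=0 B_seq=0 B_ack=250
After event 3: A_seq=356 A_ack=177 B_seq=177 B_ack=250
After event 4: A_seq=418 A_ack=177 B_seq=177 B_ack=250
After event 5: A_seq=537 A_ack=177 B_seq=177 B_ack=250
After event 6: A_seq=537 A_ack=177 B_seq=177 B_ack=537
After event 7: A_seq=537 A_ack=177 B_seq=177 B_ack=537

537 177 177 537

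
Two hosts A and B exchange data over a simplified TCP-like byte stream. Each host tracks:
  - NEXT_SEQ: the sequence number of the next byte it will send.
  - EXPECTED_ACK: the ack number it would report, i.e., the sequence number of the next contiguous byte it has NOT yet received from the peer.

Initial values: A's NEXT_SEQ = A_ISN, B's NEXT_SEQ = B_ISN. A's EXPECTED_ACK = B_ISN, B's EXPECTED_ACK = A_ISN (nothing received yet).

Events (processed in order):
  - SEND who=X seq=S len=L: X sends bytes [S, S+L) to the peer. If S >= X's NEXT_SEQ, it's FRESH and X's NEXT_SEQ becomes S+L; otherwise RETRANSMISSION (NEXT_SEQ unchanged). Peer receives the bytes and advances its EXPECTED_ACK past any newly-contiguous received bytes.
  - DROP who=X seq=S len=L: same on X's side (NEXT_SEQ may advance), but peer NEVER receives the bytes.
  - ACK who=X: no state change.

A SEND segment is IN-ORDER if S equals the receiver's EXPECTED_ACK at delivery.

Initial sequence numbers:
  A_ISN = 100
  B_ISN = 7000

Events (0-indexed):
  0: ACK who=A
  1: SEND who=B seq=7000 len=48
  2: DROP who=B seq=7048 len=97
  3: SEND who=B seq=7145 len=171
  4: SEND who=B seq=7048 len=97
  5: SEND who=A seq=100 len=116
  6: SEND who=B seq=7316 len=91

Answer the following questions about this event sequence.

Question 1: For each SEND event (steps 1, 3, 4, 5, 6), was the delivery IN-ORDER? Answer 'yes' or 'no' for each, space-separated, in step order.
Step 1: SEND seq=7000 -> in-order
Step 3: SEND seq=7145 -> out-of-order
Step 4: SEND seq=7048 -> in-order
Step 5: SEND seq=100 -> in-order
Step 6: SEND seq=7316 -> in-order

Answer: yes no yes yes yes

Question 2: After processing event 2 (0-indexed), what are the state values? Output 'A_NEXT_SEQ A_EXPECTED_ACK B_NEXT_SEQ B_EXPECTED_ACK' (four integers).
After event 0: A_seq=100 A_ack=7000 B_seq=7000 B_ack=100
After event 1: A_seq=100 A_ack=7048 B_seq=7048 B_ack=100
After event 2: A_seq=100 A_ack=7048 B_seq=7145 B_ack=100

100 7048 7145 100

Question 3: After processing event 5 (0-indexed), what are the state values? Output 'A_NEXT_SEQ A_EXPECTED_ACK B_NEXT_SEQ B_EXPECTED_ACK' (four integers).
After event 0: A_seq=100 A_ack=7000 B_seq=7000 B_ack=100
After event 1: A_seq=100 A_ack=7048 B_seq=7048 B_ack=100
After event 2: A_seq=100 A_ack=7048 B_seq=7145 B_ack=100
After event 3: A_seq=100 A_ack=7048 B_seq=7316 B_ack=100
After event 4: A_seq=100 A_ack=7316 B_seq=7316 B_ack=100
After event 5: A_seq=216 A_ack=7316 B_seq=7316 B_ack=216

216 7316 7316 216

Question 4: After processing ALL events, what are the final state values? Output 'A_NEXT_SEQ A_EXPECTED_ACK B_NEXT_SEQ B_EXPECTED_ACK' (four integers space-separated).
After event 0: A_seq=100 A_ack=7000 B_seq=7000 B_ack=100
After event 1: A_seq=100 A_ack=7048 B_seq=7048 B_ack=100
After event 2: A_seq=100 A_ack=7048 B_seq=7145 B_ack=100
After event 3: A_seq=100 A_ack=7048 B_seq=7316 B_ack=100
After event 4: A_seq=100 A_ack=7316 B_seq=7316 B_ack=100
After event 5: A_seq=216 A_ack=7316 B_seq=7316 B_ack=216
After event 6: A_seq=216 A_ack=7407 B_seq=7407 B_ack=216

Answer: 216 7407 7407 216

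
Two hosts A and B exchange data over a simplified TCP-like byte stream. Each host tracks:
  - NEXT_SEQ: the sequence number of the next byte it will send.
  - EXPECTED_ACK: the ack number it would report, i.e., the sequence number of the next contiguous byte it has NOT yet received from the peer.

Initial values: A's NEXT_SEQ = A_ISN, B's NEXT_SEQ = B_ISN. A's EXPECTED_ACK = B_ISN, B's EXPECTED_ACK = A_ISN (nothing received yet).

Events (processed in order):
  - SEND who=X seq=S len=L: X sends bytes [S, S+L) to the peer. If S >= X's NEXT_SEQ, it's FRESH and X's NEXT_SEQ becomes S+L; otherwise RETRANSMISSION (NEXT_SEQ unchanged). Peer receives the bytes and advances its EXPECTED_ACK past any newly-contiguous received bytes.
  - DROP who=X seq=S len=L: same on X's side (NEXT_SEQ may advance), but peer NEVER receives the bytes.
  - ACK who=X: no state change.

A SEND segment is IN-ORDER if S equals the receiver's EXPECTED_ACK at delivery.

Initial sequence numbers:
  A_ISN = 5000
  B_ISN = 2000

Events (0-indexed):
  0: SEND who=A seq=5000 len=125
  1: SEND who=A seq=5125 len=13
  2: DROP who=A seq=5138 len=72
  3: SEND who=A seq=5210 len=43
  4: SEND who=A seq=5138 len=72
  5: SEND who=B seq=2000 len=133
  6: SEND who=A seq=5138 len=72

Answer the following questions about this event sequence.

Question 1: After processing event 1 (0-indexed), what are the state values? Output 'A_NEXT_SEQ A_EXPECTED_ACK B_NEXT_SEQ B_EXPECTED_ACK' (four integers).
After event 0: A_seq=5125 A_ack=2000 B_seq=2000 B_ack=5125
After event 1: A_seq=5138 A_ack=2000 B_seq=2000 B_ack=5138

5138 2000 2000 5138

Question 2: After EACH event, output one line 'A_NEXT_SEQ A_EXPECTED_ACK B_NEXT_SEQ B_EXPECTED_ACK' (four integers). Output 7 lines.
5125 2000 2000 5125
5138 2000 2000 5138
5210 2000 2000 5138
5253 2000 2000 5138
5253 2000 2000 5253
5253 2133 2133 5253
5253 2133 2133 5253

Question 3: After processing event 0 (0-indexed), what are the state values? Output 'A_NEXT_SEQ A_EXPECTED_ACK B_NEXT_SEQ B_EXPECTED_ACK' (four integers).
After event 0: A_seq=5125 A_ack=2000 B_seq=2000 B_ack=5125

5125 2000 2000 5125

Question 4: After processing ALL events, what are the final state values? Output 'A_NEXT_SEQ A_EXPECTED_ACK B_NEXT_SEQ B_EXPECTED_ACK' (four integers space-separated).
Answer: 5253 2133 2133 5253

Derivation:
After event 0: A_seq=5125 A_ack=2000 B_seq=2000 B_ack=5125
After event 1: A_seq=5138 A_ack=2000 B_seq=2000 B_ack=5138
After event 2: A_seq=5210 A_ack=2000 B_seq=2000 B_ack=5138
After event 3: A_seq=5253 A_ack=2000 B_seq=2000 B_ack=5138
After event 4: A_seq=5253 A_ack=2000 B_seq=2000 B_ack=5253
After event 5: A_seq=5253 A_ack=2133 B_seq=2133 B_ack=5253
After event 6: A_seq=5253 A_ack=2133 B_seq=2133 B_ack=5253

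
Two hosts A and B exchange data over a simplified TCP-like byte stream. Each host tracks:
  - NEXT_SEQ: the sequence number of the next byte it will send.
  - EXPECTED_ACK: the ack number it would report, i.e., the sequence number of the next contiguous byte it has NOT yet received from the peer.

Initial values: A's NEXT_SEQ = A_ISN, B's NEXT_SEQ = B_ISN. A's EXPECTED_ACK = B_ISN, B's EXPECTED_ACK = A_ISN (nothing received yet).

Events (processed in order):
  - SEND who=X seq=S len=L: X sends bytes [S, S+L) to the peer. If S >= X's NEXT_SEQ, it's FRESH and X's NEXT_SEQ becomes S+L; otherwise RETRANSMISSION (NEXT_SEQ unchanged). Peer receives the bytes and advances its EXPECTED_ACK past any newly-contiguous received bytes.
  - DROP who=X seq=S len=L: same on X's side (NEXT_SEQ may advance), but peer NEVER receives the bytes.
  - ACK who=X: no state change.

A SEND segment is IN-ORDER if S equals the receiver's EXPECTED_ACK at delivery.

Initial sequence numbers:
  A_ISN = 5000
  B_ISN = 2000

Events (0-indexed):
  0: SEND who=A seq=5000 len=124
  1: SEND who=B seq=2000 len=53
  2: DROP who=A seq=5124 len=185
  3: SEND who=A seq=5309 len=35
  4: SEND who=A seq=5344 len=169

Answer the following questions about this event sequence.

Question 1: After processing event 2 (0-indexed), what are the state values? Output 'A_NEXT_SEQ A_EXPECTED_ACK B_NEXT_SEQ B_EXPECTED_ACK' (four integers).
After event 0: A_seq=5124 A_ack=2000 B_seq=2000 B_ack=5124
After event 1: A_seq=5124 A_ack=2053 B_seq=2053 B_ack=5124
After event 2: A_seq=5309 A_ack=2053 B_seq=2053 B_ack=5124

5309 2053 2053 5124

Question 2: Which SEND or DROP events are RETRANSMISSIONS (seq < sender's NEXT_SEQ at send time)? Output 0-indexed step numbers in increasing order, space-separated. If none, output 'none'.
Answer: none

Derivation:
Step 0: SEND seq=5000 -> fresh
Step 1: SEND seq=2000 -> fresh
Step 2: DROP seq=5124 -> fresh
Step 3: SEND seq=5309 -> fresh
Step 4: SEND seq=5344 -> fresh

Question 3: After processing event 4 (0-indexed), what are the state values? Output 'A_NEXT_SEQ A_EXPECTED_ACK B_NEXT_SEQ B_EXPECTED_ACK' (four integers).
After event 0: A_seq=5124 A_ack=2000 B_seq=2000 B_ack=5124
After event 1: A_seq=5124 A_ack=2053 B_seq=2053 B_ack=5124
After event 2: A_seq=5309 A_ack=2053 B_seq=2053 B_ack=5124
After event 3: A_seq=5344 A_ack=2053 B_seq=2053 B_ack=5124
After event 4: A_seq=5513 A_ack=2053 B_seq=2053 B_ack=5124

5513 2053 2053 5124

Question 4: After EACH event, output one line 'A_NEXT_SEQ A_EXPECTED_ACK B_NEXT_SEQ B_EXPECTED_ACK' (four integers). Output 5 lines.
5124 2000 2000 5124
5124 2053 2053 5124
5309 2053 2053 5124
5344 2053 2053 5124
5513 2053 2053 5124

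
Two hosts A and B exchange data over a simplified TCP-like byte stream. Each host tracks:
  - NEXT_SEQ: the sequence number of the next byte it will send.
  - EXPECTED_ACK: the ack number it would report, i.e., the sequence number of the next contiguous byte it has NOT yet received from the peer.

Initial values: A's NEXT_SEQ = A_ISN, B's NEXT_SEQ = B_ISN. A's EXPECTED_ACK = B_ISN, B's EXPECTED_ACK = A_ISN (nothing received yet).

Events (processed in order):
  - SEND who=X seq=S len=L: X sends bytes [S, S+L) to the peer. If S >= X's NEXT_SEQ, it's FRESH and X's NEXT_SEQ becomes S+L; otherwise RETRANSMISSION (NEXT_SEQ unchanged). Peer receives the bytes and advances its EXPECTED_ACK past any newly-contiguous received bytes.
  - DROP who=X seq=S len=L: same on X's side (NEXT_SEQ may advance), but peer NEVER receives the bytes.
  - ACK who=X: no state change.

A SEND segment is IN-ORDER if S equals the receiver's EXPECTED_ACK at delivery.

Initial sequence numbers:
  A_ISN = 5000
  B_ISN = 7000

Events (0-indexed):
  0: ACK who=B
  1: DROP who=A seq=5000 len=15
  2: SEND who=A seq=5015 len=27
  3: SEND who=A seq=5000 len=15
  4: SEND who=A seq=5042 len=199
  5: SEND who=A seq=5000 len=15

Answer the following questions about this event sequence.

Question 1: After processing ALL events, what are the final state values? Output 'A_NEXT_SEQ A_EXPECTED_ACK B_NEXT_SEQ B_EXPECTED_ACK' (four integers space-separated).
Answer: 5241 7000 7000 5241

Derivation:
After event 0: A_seq=5000 A_ack=7000 B_seq=7000 B_ack=5000
After event 1: A_seq=5015 A_ack=7000 B_seq=7000 B_ack=5000
After event 2: A_seq=5042 A_ack=7000 B_seq=7000 B_ack=5000
After event 3: A_seq=5042 A_ack=7000 B_seq=7000 B_ack=5042
After event 4: A_seq=5241 A_ack=7000 B_seq=7000 B_ack=5241
After event 5: A_seq=5241 A_ack=7000 B_seq=7000 B_ack=5241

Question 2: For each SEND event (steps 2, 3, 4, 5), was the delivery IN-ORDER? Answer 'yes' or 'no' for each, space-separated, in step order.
Step 2: SEND seq=5015 -> out-of-order
Step 3: SEND seq=5000 -> in-order
Step 4: SEND seq=5042 -> in-order
Step 5: SEND seq=5000 -> out-of-order

Answer: no yes yes no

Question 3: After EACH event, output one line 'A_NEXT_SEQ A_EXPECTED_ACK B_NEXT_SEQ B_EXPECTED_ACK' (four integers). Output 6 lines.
5000 7000 7000 5000
5015 7000 7000 5000
5042 7000 7000 5000
5042 7000 7000 5042
5241 7000 7000 5241
5241 7000 7000 5241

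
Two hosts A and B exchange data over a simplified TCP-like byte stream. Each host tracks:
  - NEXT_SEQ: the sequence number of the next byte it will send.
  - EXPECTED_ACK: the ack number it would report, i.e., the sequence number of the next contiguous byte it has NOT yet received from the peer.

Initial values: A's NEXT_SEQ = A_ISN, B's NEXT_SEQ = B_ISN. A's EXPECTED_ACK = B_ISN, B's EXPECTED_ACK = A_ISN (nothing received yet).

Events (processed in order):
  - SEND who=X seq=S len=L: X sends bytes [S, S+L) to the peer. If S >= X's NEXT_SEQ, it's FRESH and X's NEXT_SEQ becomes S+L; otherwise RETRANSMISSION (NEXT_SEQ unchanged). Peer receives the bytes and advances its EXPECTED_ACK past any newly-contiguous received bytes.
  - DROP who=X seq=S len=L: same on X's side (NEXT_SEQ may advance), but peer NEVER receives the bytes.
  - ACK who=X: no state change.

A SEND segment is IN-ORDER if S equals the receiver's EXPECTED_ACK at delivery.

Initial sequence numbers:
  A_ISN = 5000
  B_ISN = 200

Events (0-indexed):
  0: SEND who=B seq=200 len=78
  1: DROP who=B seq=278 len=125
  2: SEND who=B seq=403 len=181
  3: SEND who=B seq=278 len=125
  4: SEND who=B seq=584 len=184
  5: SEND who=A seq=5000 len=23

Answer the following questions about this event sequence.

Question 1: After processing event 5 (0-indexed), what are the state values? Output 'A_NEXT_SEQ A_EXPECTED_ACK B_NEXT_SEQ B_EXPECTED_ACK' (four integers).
After event 0: A_seq=5000 A_ack=278 B_seq=278 B_ack=5000
After event 1: A_seq=5000 A_ack=278 B_seq=403 B_ack=5000
After event 2: A_seq=5000 A_ack=278 B_seq=584 B_ack=5000
After event 3: A_seq=5000 A_ack=584 B_seq=584 B_ack=5000
After event 4: A_seq=5000 A_ack=768 B_seq=768 B_ack=5000
After event 5: A_seq=5023 A_ack=768 B_seq=768 B_ack=5023

5023 768 768 5023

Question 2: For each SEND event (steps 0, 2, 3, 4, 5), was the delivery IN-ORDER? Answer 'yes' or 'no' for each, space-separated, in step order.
Answer: yes no yes yes yes

Derivation:
Step 0: SEND seq=200 -> in-order
Step 2: SEND seq=403 -> out-of-order
Step 3: SEND seq=278 -> in-order
Step 4: SEND seq=584 -> in-order
Step 5: SEND seq=5000 -> in-order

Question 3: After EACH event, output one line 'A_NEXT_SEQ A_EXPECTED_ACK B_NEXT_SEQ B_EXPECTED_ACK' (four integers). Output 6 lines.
5000 278 278 5000
5000 278 403 5000
5000 278 584 5000
5000 584 584 5000
5000 768 768 5000
5023 768 768 5023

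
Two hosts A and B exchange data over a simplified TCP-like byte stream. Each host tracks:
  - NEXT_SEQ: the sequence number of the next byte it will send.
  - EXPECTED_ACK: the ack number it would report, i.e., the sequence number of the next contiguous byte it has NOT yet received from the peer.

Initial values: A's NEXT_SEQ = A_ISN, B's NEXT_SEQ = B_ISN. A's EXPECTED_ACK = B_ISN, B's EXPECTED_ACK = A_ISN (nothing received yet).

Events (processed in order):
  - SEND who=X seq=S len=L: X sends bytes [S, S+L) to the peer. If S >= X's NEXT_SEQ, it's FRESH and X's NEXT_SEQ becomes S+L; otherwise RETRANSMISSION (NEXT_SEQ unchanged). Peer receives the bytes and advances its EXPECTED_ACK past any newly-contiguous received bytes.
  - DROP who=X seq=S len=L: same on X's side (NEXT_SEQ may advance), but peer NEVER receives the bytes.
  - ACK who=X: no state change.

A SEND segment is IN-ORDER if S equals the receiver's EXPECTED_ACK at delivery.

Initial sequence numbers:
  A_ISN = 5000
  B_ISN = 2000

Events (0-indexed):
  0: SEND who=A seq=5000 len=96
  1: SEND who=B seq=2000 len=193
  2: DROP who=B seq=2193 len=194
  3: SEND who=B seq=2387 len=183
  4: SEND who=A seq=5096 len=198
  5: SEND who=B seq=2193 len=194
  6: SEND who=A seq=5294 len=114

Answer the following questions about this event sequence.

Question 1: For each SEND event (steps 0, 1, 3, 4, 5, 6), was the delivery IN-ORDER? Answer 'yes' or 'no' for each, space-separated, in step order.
Step 0: SEND seq=5000 -> in-order
Step 1: SEND seq=2000 -> in-order
Step 3: SEND seq=2387 -> out-of-order
Step 4: SEND seq=5096 -> in-order
Step 5: SEND seq=2193 -> in-order
Step 6: SEND seq=5294 -> in-order

Answer: yes yes no yes yes yes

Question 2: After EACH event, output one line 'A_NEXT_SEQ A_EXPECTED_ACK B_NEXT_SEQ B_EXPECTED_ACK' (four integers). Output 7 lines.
5096 2000 2000 5096
5096 2193 2193 5096
5096 2193 2387 5096
5096 2193 2570 5096
5294 2193 2570 5294
5294 2570 2570 5294
5408 2570 2570 5408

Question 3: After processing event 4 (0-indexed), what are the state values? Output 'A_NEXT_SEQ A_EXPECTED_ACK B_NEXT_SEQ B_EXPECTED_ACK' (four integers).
After event 0: A_seq=5096 A_ack=2000 B_seq=2000 B_ack=5096
After event 1: A_seq=5096 A_ack=2193 B_seq=2193 B_ack=5096
After event 2: A_seq=5096 A_ack=2193 B_seq=2387 B_ack=5096
After event 3: A_seq=5096 A_ack=2193 B_seq=2570 B_ack=5096
After event 4: A_seq=5294 A_ack=2193 B_seq=2570 B_ack=5294

5294 2193 2570 5294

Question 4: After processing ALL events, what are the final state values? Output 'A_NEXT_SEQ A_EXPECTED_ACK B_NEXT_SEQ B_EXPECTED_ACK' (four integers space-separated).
After event 0: A_seq=5096 A_ack=2000 B_seq=2000 B_ack=5096
After event 1: A_seq=5096 A_ack=2193 B_seq=2193 B_ack=5096
After event 2: A_seq=5096 A_ack=2193 B_seq=2387 B_ack=5096
After event 3: A_seq=5096 A_ack=2193 B_seq=2570 B_ack=5096
After event 4: A_seq=5294 A_ack=2193 B_seq=2570 B_ack=5294
After event 5: A_seq=5294 A_ack=2570 B_seq=2570 B_ack=5294
After event 6: A_seq=5408 A_ack=2570 B_seq=2570 B_ack=5408

Answer: 5408 2570 2570 5408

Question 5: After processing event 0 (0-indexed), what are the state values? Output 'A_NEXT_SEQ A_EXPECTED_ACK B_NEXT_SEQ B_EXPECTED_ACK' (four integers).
After event 0: A_seq=5096 A_ack=2000 B_seq=2000 B_ack=5096

5096 2000 2000 5096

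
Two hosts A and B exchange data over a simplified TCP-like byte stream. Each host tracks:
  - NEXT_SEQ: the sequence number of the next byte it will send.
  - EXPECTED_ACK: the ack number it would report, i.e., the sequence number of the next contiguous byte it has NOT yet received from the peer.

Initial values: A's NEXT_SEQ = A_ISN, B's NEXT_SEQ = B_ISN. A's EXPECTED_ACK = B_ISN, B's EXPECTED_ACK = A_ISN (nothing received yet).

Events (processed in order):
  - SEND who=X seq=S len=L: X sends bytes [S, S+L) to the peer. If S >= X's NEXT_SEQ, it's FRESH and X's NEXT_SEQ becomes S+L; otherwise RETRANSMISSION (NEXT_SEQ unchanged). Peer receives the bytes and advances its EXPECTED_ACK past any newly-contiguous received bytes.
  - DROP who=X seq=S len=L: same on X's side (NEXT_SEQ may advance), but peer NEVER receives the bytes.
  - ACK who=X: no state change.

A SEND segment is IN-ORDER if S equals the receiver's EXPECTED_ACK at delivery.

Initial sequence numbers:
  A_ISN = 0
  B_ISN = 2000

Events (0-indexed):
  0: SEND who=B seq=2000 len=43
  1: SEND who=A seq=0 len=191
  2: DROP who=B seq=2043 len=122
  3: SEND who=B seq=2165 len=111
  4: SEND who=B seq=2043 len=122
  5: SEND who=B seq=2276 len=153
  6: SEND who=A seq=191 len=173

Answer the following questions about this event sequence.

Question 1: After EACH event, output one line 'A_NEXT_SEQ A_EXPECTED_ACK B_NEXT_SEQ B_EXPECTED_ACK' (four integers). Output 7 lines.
0 2043 2043 0
191 2043 2043 191
191 2043 2165 191
191 2043 2276 191
191 2276 2276 191
191 2429 2429 191
364 2429 2429 364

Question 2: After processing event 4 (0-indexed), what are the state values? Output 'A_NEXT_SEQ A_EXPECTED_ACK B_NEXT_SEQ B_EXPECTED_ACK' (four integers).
After event 0: A_seq=0 A_ack=2043 B_seq=2043 B_ack=0
After event 1: A_seq=191 A_ack=2043 B_seq=2043 B_ack=191
After event 2: A_seq=191 A_ack=2043 B_seq=2165 B_ack=191
After event 3: A_seq=191 A_ack=2043 B_seq=2276 B_ack=191
After event 4: A_seq=191 A_ack=2276 B_seq=2276 B_ack=191

191 2276 2276 191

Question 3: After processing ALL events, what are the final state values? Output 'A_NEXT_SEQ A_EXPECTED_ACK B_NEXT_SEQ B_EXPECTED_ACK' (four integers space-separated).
Answer: 364 2429 2429 364

Derivation:
After event 0: A_seq=0 A_ack=2043 B_seq=2043 B_ack=0
After event 1: A_seq=191 A_ack=2043 B_seq=2043 B_ack=191
After event 2: A_seq=191 A_ack=2043 B_seq=2165 B_ack=191
After event 3: A_seq=191 A_ack=2043 B_seq=2276 B_ack=191
After event 4: A_seq=191 A_ack=2276 B_seq=2276 B_ack=191
After event 5: A_seq=191 A_ack=2429 B_seq=2429 B_ack=191
After event 6: A_seq=364 A_ack=2429 B_seq=2429 B_ack=364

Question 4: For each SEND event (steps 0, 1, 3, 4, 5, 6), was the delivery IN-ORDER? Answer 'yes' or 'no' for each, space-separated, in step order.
Answer: yes yes no yes yes yes

Derivation:
Step 0: SEND seq=2000 -> in-order
Step 1: SEND seq=0 -> in-order
Step 3: SEND seq=2165 -> out-of-order
Step 4: SEND seq=2043 -> in-order
Step 5: SEND seq=2276 -> in-order
Step 6: SEND seq=191 -> in-order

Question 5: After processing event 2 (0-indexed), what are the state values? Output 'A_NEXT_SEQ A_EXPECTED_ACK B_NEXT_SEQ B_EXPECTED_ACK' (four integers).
After event 0: A_seq=0 A_ack=2043 B_seq=2043 B_ack=0
After event 1: A_seq=191 A_ack=2043 B_seq=2043 B_ack=191
After event 2: A_seq=191 A_ack=2043 B_seq=2165 B_ack=191

191 2043 2165 191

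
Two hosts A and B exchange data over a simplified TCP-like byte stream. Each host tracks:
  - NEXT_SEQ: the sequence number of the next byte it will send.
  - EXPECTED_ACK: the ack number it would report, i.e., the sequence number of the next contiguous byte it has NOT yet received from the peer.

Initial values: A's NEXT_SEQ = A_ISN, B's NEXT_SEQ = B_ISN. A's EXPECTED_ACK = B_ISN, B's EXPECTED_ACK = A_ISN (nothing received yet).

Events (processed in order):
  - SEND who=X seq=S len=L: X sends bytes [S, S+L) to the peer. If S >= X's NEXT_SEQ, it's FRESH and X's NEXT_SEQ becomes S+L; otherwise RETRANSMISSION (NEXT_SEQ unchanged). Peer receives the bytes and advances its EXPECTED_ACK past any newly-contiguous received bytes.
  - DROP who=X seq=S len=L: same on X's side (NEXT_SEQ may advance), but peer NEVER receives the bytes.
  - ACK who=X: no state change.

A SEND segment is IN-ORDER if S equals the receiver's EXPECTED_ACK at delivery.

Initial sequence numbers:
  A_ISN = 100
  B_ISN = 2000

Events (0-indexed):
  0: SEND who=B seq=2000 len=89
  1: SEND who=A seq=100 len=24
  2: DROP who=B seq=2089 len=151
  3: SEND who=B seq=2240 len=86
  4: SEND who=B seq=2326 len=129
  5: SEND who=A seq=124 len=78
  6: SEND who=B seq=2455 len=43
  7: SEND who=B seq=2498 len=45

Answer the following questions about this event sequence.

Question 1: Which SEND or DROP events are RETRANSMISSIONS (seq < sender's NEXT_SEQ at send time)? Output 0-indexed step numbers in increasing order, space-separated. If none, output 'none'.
Answer: none

Derivation:
Step 0: SEND seq=2000 -> fresh
Step 1: SEND seq=100 -> fresh
Step 2: DROP seq=2089 -> fresh
Step 3: SEND seq=2240 -> fresh
Step 4: SEND seq=2326 -> fresh
Step 5: SEND seq=124 -> fresh
Step 6: SEND seq=2455 -> fresh
Step 7: SEND seq=2498 -> fresh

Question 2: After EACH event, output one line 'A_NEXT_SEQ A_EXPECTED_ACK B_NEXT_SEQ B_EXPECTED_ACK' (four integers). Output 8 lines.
100 2089 2089 100
124 2089 2089 124
124 2089 2240 124
124 2089 2326 124
124 2089 2455 124
202 2089 2455 202
202 2089 2498 202
202 2089 2543 202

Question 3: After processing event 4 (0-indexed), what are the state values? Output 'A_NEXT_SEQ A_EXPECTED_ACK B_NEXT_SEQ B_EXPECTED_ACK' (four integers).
After event 0: A_seq=100 A_ack=2089 B_seq=2089 B_ack=100
After event 1: A_seq=124 A_ack=2089 B_seq=2089 B_ack=124
After event 2: A_seq=124 A_ack=2089 B_seq=2240 B_ack=124
After event 3: A_seq=124 A_ack=2089 B_seq=2326 B_ack=124
After event 4: A_seq=124 A_ack=2089 B_seq=2455 B_ack=124

124 2089 2455 124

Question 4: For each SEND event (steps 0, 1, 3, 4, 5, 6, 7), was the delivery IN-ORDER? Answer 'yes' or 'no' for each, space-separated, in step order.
Step 0: SEND seq=2000 -> in-order
Step 1: SEND seq=100 -> in-order
Step 3: SEND seq=2240 -> out-of-order
Step 4: SEND seq=2326 -> out-of-order
Step 5: SEND seq=124 -> in-order
Step 6: SEND seq=2455 -> out-of-order
Step 7: SEND seq=2498 -> out-of-order

Answer: yes yes no no yes no no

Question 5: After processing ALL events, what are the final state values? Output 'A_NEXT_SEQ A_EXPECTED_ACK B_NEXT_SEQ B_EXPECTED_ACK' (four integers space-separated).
After event 0: A_seq=100 A_ack=2089 B_seq=2089 B_ack=100
After event 1: A_seq=124 A_ack=2089 B_seq=2089 B_ack=124
After event 2: A_seq=124 A_ack=2089 B_seq=2240 B_ack=124
After event 3: A_seq=124 A_ack=2089 B_seq=2326 B_ack=124
After event 4: A_seq=124 A_ack=2089 B_seq=2455 B_ack=124
After event 5: A_seq=202 A_ack=2089 B_seq=2455 B_ack=202
After event 6: A_seq=202 A_ack=2089 B_seq=2498 B_ack=202
After event 7: A_seq=202 A_ack=2089 B_seq=2543 B_ack=202

Answer: 202 2089 2543 202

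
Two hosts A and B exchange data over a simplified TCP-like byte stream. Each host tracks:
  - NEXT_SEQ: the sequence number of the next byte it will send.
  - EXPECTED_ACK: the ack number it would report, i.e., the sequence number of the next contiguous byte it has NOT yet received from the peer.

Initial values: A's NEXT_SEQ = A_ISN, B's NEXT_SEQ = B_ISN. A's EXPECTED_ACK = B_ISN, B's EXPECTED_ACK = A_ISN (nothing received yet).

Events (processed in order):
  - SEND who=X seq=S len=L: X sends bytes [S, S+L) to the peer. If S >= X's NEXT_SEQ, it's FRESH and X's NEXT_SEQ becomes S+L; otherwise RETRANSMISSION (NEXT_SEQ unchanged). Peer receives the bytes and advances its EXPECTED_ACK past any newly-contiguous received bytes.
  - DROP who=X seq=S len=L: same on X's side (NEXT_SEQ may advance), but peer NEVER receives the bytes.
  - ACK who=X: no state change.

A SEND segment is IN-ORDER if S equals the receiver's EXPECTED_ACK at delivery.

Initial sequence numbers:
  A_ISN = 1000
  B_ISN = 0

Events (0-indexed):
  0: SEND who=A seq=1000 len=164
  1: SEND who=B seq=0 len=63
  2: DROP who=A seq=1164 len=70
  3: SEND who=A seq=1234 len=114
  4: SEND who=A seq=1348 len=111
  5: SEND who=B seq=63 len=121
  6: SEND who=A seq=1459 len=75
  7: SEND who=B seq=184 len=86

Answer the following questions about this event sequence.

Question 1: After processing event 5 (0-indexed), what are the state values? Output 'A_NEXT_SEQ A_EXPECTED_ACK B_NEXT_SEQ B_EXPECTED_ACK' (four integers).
After event 0: A_seq=1164 A_ack=0 B_seq=0 B_ack=1164
After event 1: A_seq=1164 A_ack=63 B_seq=63 B_ack=1164
After event 2: A_seq=1234 A_ack=63 B_seq=63 B_ack=1164
After event 3: A_seq=1348 A_ack=63 B_seq=63 B_ack=1164
After event 4: A_seq=1459 A_ack=63 B_seq=63 B_ack=1164
After event 5: A_seq=1459 A_ack=184 B_seq=184 B_ack=1164

1459 184 184 1164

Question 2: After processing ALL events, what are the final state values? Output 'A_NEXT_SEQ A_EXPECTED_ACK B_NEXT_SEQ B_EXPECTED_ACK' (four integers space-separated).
Answer: 1534 270 270 1164

Derivation:
After event 0: A_seq=1164 A_ack=0 B_seq=0 B_ack=1164
After event 1: A_seq=1164 A_ack=63 B_seq=63 B_ack=1164
After event 2: A_seq=1234 A_ack=63 B_seq=63 B_ack=1164
After event 3: A_seq=1348 A_ack=63 B_seq=63 B_ack=1164
After event 4: A_seq=1459 A_ack=63 B_seq=63 B_ack=1164
After event 5: A_seq=1459 A_ack=184 B_seq=184 B_ack=1164
After event 6: A_seq=1534 A_ack=184 B_seq=184 B_ack=1164
After event 7: A_seq=1534 A_ack=270 B_seq=270 B_ack=1164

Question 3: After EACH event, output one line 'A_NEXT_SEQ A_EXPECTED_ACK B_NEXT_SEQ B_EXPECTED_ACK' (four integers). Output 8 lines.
1164 0 0 1164
1164 63 63 1164
1234 63 63 1164
1348 63 63 1164
1459 63 63 1164
1459 184 184 1164
1534 184 184 1164
1534 270 270 1164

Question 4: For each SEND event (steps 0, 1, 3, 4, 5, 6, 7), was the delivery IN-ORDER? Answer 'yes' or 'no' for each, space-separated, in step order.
Answer: yes yes no no yes no yes

Derivation:
Step 0: SEND seq=1000 -> in-order
Step 1: SEND seq=0 -> in-order
Step 3: SEND seq=1234 -> out-of-order
Step 4: SEND seq=1348 -> out-of-order
Step 5: SEND seq=63 -> in-order
Step 6: SEND seq=1459 -> out-of-order
Step 7: SEND seq=184 -> in-order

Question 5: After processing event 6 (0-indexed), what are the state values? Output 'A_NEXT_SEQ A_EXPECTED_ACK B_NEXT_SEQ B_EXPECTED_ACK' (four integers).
After event 0: A_seq=1164 A_ack=0 B_seq=0 B_ack=1164
After event 1: A_seq=1164 A_ack=63 B_seq=63 B_ack=1164
After event 2: A_seq=1234 A_ack=63 B_seq=63 B_ack=1164
After event 3: A_seq=1348 A_ack=63 B_seq=63 B_ack=1164
After event 4: A_seq=1459 A_ack=63 B_seq=63 B_ack=1164
After event 5: A_seq=1459 A_ack=184 B_seq=184 B_ack=1164
After event 6: A_seq=1534 A_ack=184 B_seq=184 B_ack=1164

1534 184 184 1164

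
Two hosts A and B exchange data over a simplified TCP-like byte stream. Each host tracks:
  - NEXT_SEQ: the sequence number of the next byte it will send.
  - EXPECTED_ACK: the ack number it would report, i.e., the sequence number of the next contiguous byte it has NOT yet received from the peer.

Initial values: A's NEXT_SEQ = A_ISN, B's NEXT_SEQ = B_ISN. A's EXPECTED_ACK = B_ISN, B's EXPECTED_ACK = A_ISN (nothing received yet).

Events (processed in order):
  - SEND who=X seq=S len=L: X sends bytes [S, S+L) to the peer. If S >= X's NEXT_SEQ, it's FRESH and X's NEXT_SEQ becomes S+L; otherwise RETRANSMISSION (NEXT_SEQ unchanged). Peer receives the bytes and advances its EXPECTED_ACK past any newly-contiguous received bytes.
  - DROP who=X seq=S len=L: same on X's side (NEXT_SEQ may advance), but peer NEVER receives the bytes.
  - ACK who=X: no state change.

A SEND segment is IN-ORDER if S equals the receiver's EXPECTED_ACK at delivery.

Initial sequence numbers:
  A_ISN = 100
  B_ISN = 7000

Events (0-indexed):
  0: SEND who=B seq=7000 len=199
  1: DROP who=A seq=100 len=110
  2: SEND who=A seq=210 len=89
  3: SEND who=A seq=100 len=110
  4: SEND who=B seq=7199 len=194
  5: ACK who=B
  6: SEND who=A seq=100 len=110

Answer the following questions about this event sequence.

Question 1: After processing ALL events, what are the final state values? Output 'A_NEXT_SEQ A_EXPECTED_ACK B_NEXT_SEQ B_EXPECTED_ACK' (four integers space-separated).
Answer: 299 7393 7393 299

Derivation:
After event 0: A_seq=100 A_ack=7199 B_seq=7199 B_ack=100
After event 1: A_seq=210 A_ack=7199 B_seq=7199 B_ack=100
After event 2: A_seq=299 A_ack=7199 B_seq=7199 B_ack=100
After event 3: A_seq=299 A_ack=7199 B_seq=7199 B_ack=299
After event 4: A_seq=299 A_ack=7393 B_seq=7393 B_ack=299
After event 5: A_seq=299 A_ack=7393 B_seq=7393 B_ack=299
After event 6: A_seq=299 A_ack=7393 B_seq=7393 B_ack=299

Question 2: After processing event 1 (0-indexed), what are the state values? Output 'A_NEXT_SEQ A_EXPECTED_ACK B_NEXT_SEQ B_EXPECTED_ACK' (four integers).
After event 0: A_seq=100 A_ack=7199 B_seq=7199 B_ack=100
After event 1: A_seq=210 A_ack=7199 B_seq=7199 B_ack=100

210 7199 7199 100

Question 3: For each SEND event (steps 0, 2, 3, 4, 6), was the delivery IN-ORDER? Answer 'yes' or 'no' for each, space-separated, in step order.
Answer: yes no yes yes no

Derivation:
Step 0: SEND seq=7000 -> in-order
Step 2: SEND seq=210 -> out-of-order
Step 3: SEND seq=100 -> in-order
Step 4: SEND seq=7199 -> in-order
Step 6: SEND seq=100 -> out-of-order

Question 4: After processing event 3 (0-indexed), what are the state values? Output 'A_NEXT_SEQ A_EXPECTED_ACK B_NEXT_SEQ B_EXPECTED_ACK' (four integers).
After event 0: A_seq=100 A_ack=7199 B_seq=7199 B_ack=100
After event 1: A_seq=210 A_ack=7199 B_seq=7199 B_ack=100
After event 2: A_seq=299 A_ack=7199 B_seq=7199 B_ack=100
After event 3: A_seq=299 A_ack=7199 B_seq=7199 B_ack=299

299 7199 7199 299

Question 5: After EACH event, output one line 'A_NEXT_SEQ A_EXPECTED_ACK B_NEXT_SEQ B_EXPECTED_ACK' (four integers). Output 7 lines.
100 7199 7199 100
210 7199 7199 100
299 7199 7199 100
299 7199 7199 299
299 7393 7393 299
299 7393 7393 299
299 7393 7393 299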